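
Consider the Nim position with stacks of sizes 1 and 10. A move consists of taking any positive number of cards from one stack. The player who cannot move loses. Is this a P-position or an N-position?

Nim-sum: 1 XOR 10 = 11.
The nim-sum is 11 ≠ 0, so this is an N-position: the player to move can win.

N-position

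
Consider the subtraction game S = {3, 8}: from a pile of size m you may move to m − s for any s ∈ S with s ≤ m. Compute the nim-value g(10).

1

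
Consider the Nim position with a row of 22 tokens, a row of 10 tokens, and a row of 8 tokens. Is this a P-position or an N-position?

N-position

Compute the nim-sum pairwise:
22 ^ 10 = 28
28 ^ 8 = 20
The nim-sum is 20 ≠ 0, so this is an N-position: the player to move can win.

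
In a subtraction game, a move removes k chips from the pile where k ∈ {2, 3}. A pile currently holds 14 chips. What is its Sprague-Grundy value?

2

Compute g(0), g(1), … for moves {2, 3}:
g(0) = mex{} = 0
g(1) = mex{} = 0
g(2) = mex{0} = 1
g(3) = mex{0} = 1
g(4) = mex{0,1} = 2
g(5) = mex{1} = 0
g(6) = mex{1,2} = 0
g(7) = mex{0,2} = 1
g(8) = mex{0} = 1
g(9) = mex{0,1} = 2
g(10) = mex{1} = 0
g(11) = mex{1,2} = 0
g(12) = mex{0,2} = 1
g(13) = mex{0} = 1
g(14) = mex{0,1} = 2
So g(14) = 2.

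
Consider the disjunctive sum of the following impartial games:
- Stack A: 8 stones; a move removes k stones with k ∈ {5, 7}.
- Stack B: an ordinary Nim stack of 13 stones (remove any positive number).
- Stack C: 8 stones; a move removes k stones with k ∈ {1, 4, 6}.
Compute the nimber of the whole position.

13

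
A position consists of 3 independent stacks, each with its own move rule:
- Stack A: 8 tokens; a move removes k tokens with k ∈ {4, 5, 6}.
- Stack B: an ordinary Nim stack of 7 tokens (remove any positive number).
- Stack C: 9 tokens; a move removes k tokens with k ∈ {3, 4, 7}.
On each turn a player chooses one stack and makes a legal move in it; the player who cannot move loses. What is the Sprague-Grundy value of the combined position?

Build the Grundy sequence for stack A with g(k) = mex{g(k−s) : s ∈ {4, 5, 6}, s ≤ k}:
g(0) = mex{} = 0
g(1) = mex{} = 0
g(2) = mex{} = 0
g(3) = mex{} = 0
g(4) = mex{0} = 1
g(5) = mex{0} = 1
g(6) = mex{0} = 1
g(7) = mex{0} = 1
g(8) = mex{0,1} = 2
So g(8) = 2.
Stack B is a plain Nim stack of size 7, so its Grundy value is 7.
For stack C, compute g(0), g(1), … with moves {3, 4, 7}:
k:     0  1  2  3  4  5  6  7  8  9
g(k):  0  0  0  1  1  1  2  2  2  3
So g(9) = 3.
The value of a disjunctive sum is the nim-sum of the parts.
Combined value = 2 XOR 7 XOR 3 = 6.

6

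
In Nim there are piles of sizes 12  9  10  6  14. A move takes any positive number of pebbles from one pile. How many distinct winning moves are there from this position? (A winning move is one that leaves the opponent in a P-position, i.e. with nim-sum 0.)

Nim-sum: 12 ^ 9 ^ 10 ^ 6 ^ 14 = 7.
The overall nim-sum is X = 7. A pile of size p has a winning move iff p XOR X < p (reduce it to p XOR X).
  12: 12 XOR 7 = 11 < 12 — winning move (to 11).
  9: 9 XOR 7 = 14 ≥ 9 — no move.
  10: 10 XOR 7 = 13 ≥ 10 — no move.
  6: 6 XOR 7 = 1 < 6 — winning move (to 1).
  14: 14 XOR 7 = 9 < 14 — winning move (to 9).
That gives 3 winning moves.

3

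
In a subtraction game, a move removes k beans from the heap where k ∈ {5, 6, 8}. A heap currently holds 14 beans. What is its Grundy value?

Grundy values for subtraction set {5, 6, 8}:
k:     0  1  2  3  4  5  6  7  8  9 10 11 12 13 14
g(k):  0  0  0  0  0  1  1  1  1  1  2  2  2  0  0
So g(14) = 0.

0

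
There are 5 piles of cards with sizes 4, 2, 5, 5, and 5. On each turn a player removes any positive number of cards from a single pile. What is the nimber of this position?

Bitwise XOR of the heap sizes:
  100  (4)
  010  (2)
  101  (5)
  101  (5)
  101  (5)
  ---
  011  (3)

3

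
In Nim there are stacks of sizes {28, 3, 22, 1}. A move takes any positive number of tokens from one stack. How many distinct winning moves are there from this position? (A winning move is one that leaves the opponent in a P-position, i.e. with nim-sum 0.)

In binary:
  11100  (28)
  00011  (3)
  10110  (22)
  00001  (1)
  -----
  01000  (8)
The overall nim-sum is X = 8. A stack of size p has a winning move iff p XOR X < p (reduce it to p XOR X).
  28: 28 XOR 8 = 20 < 28 — winning move (to 20).
  3: 3 XOR 8 = 11 ≥ 3 — no move.
  22: 22 XOR 8 = 30 ≥ 22 — no move.
  1: 1 XOR 8 = 9 ≥ 1 — no move.
That gives 1 winning move.

1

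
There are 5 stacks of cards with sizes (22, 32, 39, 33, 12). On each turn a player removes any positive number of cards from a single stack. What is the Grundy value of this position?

60

Nim-sum: 22 ^ 32 ^ 39 ^ 33 ^ 12 = 60.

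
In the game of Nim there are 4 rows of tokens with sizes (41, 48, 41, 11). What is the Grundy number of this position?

Nim-sum: 41 ⊕ 48 ⊕ 41 ⊕ 11 = 59.

59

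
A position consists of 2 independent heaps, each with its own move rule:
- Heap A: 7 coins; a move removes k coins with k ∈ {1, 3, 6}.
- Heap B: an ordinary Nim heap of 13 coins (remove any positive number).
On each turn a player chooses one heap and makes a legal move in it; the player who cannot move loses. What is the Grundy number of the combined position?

14

For heap A, compute g(0), g(1), … with moves {1, 3, 6}:
g(0) = mex{} = 0
g(1) = mex{0} = 1
g(2) = mex{1} = 0
g(3) = mex{0} = 1
g(4) = mex{1} = 0
g(5) = mex{0} = 1
g(6) = mex{0,1} = 2
g(7) = mex{0,1,2} = 3
So g(7) = 3.
Heap B is a plain Nim heap of size 13, so its Grundy value is 13.
The value of a disjunctive sum is the nim-sum of the parts.
Combined value = 3 ⊕ 13 = 14.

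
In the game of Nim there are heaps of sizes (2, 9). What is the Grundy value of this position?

Compute the nim-sum pairwise:
2 ⊕ 9 = 11

11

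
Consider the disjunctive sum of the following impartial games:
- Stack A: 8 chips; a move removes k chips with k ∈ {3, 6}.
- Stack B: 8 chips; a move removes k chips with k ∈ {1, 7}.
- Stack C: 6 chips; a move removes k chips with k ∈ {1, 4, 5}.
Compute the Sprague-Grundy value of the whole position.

Grundy values for stack A (subtraction set {3, 6}):
k:     0  1  2  3  4  5  6  7  8
g(k):  0  0  0  1  1  1  2  2  2
So g(8) = 2.
Build the Grundy sequence for stack B with g(k) = mex{g(k−s) : s ∈ {1, 7}, s ≤ k}:
g(0) = mex{} = 0
g(1) = mex{0} = 1
g(2) = mex{1} = 0
g(3) = mex{0} = 1
g(4) = mex{1} = 0
g(5) = mex{0} = 1
g(6) = mex{1} = 0
g(7) = mex{0} = 1
g(8) = mex{1} = 0
So g(8) = 0.
For stack C, compute g(0), g(1), … with moves {1, 4, 5}:
k:     0  1  2  3  4  5  6
g(k):  0  1  0  1  2  3  2
So g(6) = 2.
The value of a disjunctive sum is the nim-sum of the parts.
Combined value = 2 XOR 0 XOR 2 = 0.

0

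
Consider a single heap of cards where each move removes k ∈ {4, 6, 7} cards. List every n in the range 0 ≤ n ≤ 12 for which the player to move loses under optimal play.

0, 1, 2, 3, 11, 12

Build the Grundy sequence with g(k) = mex{g(k−s) : s ∈ {4, 6, 7}, s ≤ k}:
k:     0  1  2  3  4  5  6  7  8  9 10 11 12
g(k):  0  0  0  0  1  1  1  1  2  2  2  0  0
The P-positions (g = 0) in 0..12 are 0, 1, 2, 3, 11, 12.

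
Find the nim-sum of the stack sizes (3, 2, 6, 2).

Nim-sum: 3 ⊕ 2 ⊕ 6 ⊕ 2 = 5.

5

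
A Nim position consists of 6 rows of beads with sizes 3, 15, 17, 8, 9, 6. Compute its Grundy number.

Nim-sum: 3 XOR 15 XOR 17 XOR 8 XOR 9 XOR 6 = 26.

26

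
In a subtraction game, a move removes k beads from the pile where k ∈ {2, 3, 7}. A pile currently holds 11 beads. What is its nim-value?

0

Compute g(0), g(1), … for moves {2, 3, 7}:
k:     0  1  2  3  4  5  6  7  8  9 10 11
g(k):  0  0  1  1  2  0  0  1  1  2  0  0
So g(11) = 0.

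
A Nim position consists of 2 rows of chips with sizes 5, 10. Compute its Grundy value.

Write each in binary and XOR column by column:
  0101  (5)
  1010  (10)
  ----
  1111  (15)

15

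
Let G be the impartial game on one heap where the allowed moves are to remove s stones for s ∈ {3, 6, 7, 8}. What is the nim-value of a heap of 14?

1

Compute g(0), g(1), … for moves {3, 6, 7, 8}:
k:     0  1  2  3  4  5  6  7  8  9 10 11 12 13 14
g(k):  0  0  0  1  1  1  2  2  2  3  3  0  0  0  1
So g(14) = 1.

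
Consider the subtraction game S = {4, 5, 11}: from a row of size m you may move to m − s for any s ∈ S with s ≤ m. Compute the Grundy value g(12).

3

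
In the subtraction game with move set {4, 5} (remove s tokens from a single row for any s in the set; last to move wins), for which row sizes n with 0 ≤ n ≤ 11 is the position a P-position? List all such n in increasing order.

0, 1, 2, 3, 9, 10, 11

Grundy values for subtraction set {4, 5}:
g(0) = mex{} = 0
g(1) = mex{} = 0
g(2) = mex{} = 0
g(3) = mex{} = 0
g(4) = mex{0} = 1
g(5) = mex{0} = 1
g(6) = mex{0} = 1
g(7) = mex{0} = 1
g(8) = mex{0,1} = 2
g(9) = mex{1} = 0
g(10) = mex{1} = 0
g(11) = mex{1} = 0
The P-positions (g = 0) in 0..11 are 0, 1, 2, 3, 9, 10, 11.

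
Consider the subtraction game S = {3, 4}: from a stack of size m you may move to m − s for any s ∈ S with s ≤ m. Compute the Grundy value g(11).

1

Grundy values for subtraction set {3, 4}:
g(0) = mex{} = 0
g(1) = mex{} = 0
g(2) = mex{} = 0
g(3) = mex{0} = 1
g(4) = mex{0} = 1
g(5) = mex{0} = 1
g(6) = mex{0,1} = 2
g(7) = mex{1} = 0
g(8) = mex{1} = 0
g(9) = mex{1,2} = 0
g(10) = mex{0,2} = 1
g(11) = mex{0} = 1
So g(11) = 1.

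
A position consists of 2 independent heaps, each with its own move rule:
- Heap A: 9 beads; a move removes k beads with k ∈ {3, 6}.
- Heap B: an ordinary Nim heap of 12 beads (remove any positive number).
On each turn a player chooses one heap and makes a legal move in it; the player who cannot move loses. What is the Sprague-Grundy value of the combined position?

Grundy values for heap A (subtraction set {3, 6}):
g(0) = mex{} = 0
g(1) = mex{} = 0
g(2) = mex{} = 0
g(3) = mex{0} = 1
g(4) = mex{0} = 1
g(5) = mex{0} = 1
g(6) = mex{0,1} = 2
g(7) = mex{0,1} = 2
g(8) = mex{0,1} = 2
g(9) = mex{1,2} = 0
So g(9) = 0.
Heap B is a plain Nim heap of size 12, so its Grundy value is 12.
The value of a disjunctive sum is the nim-sum of the parts.
Combined value = 0 XOR 12 = 12.

12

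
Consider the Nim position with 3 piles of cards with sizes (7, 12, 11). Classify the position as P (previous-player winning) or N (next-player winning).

P-position

Nim-sum: 7 ⊕ 12 ⊕ 11 = 0.
The nim-sum is 0, so this is a P-position: the player to move is in a losing position under optimal play.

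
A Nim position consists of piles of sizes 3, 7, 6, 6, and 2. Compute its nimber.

Nim-sum: 3 ^ 7 ^ 6 ^ 6 ^ 2 = 6.

6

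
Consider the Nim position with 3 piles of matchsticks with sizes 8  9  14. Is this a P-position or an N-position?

N-position

Write each in binary and XOR column by column:
  1000  (8)
  1001  (9)
  1110  (14)
  ----
  1111  (15)
The nim-sum is 15 ≠ 0, so this is an N-position: the player to move can win.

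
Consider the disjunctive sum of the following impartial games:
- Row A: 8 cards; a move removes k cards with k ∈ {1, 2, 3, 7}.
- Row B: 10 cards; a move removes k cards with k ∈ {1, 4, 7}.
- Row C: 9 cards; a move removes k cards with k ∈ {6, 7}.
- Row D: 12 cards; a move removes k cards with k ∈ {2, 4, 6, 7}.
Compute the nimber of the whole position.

0

For row A, compute g(0), g(1), … with moves {1, 2, 3, 7}:
g(0) = mex{} = 0
g(1) = mex{0} = 1
g(2) = mex{0,1} = 2
g(3) = mex{0,1,2} = 3
g(4) = mex{1,2,3} = 0
g(5) = mex{0,2,3} = 1
g(6) = mex{0,1,3} = 2
g(7) = mex{0,1,2} = 3
g(8) = mex{1,2,3} = 0
So g(8) = 0.
Grundy values for row B (subtraction set {1, 4, 7}):
k:     0  1  2  3  4  5  6  7  8  9 10
g(k):  0  1  0  1  2  0  1  2  0  1  0
So g(10) = 0.
Build the Grundy sequence for row C with g(k) = mex{g(k−s) : s ∈ {6, 7}, s ≤ k}:
g(0) = mex{} = 0
g(1) = mex{} = 0
g(2) = mex{} = 0
g(3) = mex{} = 0
g(4) = mex{} = 0
g(5) = mex{} = 0
g(6) = mex{0} = 1
g(7) = mex{0} = 1
g(8) = mex{0} = 1
g(9) = mex{0} = 1
So g(9) = 1.
Grundy values for row D (subtraction set {2, 4, 6, 7}):
g(0) = mex{} = 0
g(1) = mex{} = 0
g(2) = mex{0} = 1
g(3) = mex{0} = 1
g(4) = mex{0,1} = 2
g(5) = mex{0,1} = 2
g(6) = mex{0,1,2} = 3
g(7) = mex{0,1,2} = 3
g(8) = mex{0,1,2,3} = 4
g(9) = mex{1,2,3} = 0
g(10) = mex{1,2,3,4} = 0
g(11) = mex{0,2,3} = 1
g(12) = mex{0,2,3,4} = 1
So g(12) = 1.
By the Sprague-Grundy theorem, the Grundy value of a sum of independent games is the XOR of the component values.
Combined value = 0 ⊕ 0 ⊕ 1 ⊕ 1 = 0.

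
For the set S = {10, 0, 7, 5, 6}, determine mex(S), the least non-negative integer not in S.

0 is in the set but 1 is not, so the mex is 1.

1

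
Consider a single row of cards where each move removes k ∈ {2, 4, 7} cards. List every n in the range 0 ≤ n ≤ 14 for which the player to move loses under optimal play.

0, 1, 6, 9, 12

Build the Grundy sequence with g(k) = mex{g(k−s) : s ∈ {2, 4, 7}, s ≤ k}:
g(0) = mex{} = 0
g(1) = mex{} = 0
g(2) = mex{0} = 1
g(3) = mex{0} = 1
g(4) = mex{0,1} = 2
g(5) = mex{0,1} = 2
g(6) = mex{1,2} = 0
g(7) = mex{0,1,2} = 3
g(8) = mex{0,2} = 1
g(9) = mex{1,2,3} = 0
g(10) = mex{0,1} = 2
g(11) = mex{0,2,3} = 1
g(12) = mex{1,2} = 0
g(13) = mex{0,1} = 2
g(14) = mex{0,2,3} = 1
The P-positions (g = 0) in 0..14 are 0, 1, 6, 9, 12.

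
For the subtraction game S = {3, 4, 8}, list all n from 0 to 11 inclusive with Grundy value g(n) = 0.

0, 1, 2, 7

Grundy values for subtraction set {3, 4, 8}:
g(0) = mex{} = 0
g(1) = mex{} = 0
g(2) = mex{} = 0
g(3) = mex{0} = 1
g(4) = mex{0} = 1
g(5) = mex{0} = 1
g(6) = mex{0,1} = 2
g(7) = mex{1} = 0
g(8) = mex{0,1} = 2
g(9) = mex{0,1,2} = 3
g(10) = mex{0,2} = 1
g(11) = mex{0,1,2} = 3
The P-positions (g = 0) in 0..11 are 0, 1, 2, 7.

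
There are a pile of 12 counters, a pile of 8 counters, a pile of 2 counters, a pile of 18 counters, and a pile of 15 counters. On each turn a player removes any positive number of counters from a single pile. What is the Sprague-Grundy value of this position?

27

Nim-sum: 12 ⊕ 8 ⊕ 2 ⊕ 18 ⊕ 15 = 27.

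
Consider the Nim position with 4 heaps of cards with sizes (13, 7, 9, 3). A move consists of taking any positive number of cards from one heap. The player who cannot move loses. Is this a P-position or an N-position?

Nim-sum: 13 ⊕ 7 ⊕ 9 ⊕ 3 = 0.
The nim-sum is 0, so this is a P-position: the player to move is in a losing position under optimal play.

P-position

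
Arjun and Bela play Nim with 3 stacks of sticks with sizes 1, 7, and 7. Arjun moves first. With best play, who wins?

Arjun wins

Compute the nim-sum pairwise:
1 ^ 7 = 6
6 ^ 7 = 1
The nim-sum is 1 ≠ 0, so this is an N-position: the player to move can win; Arjun has a winning move.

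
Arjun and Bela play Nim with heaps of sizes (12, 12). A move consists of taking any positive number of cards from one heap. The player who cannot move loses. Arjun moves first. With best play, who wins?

Bela wins

Compute the nim-sum pairwise:
12 XOR 12 = 0
The nim-sum is 0, so this is a P-position: the player to move is in a losing position under optimal play; Arjun is about to move from it and so loses — Bela wins.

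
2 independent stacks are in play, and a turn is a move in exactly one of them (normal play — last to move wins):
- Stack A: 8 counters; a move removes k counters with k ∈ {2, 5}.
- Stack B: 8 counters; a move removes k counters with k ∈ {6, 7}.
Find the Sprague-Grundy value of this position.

1

Grundy values for stack A (subtraction set {2, 5}):
k:     0  1  2  3  4  5  6  7  8
g(k):  0  0  1  1  0  2  1  0  0
So g(8) = 0.
For stack B, compute g(0), g(1), … with moves {6, 7}:
g(0) = mex{} = 0
g(1) = mex{} = 0
g(2) = mex{} = 0
g(3) = mex{} = 0
g(4) = mex{} = 0
g(5) = mex{} = 0
g(6) = mex{0} = 1
g(7) = mex{0} = 1
g(8) = mex{0} = 1
So g(8) = 1.
By the Sprague-Grundy theorem, the Grundy value of a sum of independent games is the XOR of the component values.
Combined value = 0 ⊕ 1 = 1.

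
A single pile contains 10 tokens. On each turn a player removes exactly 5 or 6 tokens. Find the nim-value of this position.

Build the Grundy sequence with g(k) = mex{g(k−s) : s ∈ {5, 6}, s ≤ k}:
k:     0  1  2  3  4  5  6  7  8  9 10
g(k):  0  0  0  0  0  1  1  1  1  1  2
So g(10) = 2.

2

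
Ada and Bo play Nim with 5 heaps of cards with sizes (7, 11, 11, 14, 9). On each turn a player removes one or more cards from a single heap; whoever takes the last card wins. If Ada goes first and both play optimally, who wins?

Compute the nim-sum pairwise:
7 ^ 11 = 12
12 ^ 11 = 7
7 ^ 14 = 9
9 ^ 9 = 0
The nim-sum is 0, so this is a P-position: the player to move is in a losing position under optimal play; Ada is about to move from it and so loses — Bo wins.

Bo wins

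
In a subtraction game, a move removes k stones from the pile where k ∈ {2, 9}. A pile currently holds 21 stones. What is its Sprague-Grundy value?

1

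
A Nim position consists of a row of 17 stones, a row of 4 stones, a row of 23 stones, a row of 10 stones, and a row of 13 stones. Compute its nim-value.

Compute the nim-sum pairwise:
17 XOR 4 = 21
21 XOR 23 = 2
2 XOR 10 = 8
8 XOR 13 = 5

5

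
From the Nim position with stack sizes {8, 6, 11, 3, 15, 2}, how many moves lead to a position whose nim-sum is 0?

3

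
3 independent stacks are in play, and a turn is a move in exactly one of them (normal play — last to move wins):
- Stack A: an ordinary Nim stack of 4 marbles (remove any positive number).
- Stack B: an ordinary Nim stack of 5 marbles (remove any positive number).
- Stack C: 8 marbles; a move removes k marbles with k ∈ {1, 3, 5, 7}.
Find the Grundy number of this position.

1

Stack A is a plain Nim stack of size 4, so its Grundy value is 4.
Stack B is a plain Nim stack of size 5, so its Grundy value is 5.
For stack C, compute g(0), g(1), … with moves {1, 3, 5, 7}:
g(0) = mex{} = 0
g(1) = mex{0} = 1
g(2) = mex{1} = 0
g(3) = mex{0} = 1
g(4) = mex{1} = 0
g(5) = mex{0} = 1
g(6) = mex{1} = 0
g(7) = mex{0} = 1
g(8) = mex{1} = 0
So g(8) = 0.
By the Sprague-Grundy theorem, the Grundy value of a sum of independent games is the XOR of the component values.
Combined value = 4 ⊕ 5 ⊕ 0 = 1.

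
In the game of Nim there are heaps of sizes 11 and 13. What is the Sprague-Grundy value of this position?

Bitwise XOR of the heap sizes:
  1011  (11)
  1101  (13)
  ----
  0110  (6)

6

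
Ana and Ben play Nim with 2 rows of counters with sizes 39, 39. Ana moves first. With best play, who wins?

Nim-sum: 39 ⊕ 39 = 0.
The nim-sum is 0, so this is a P-position: the player to move is in a losing position under optimal play; Ana is about to move from it and so loses — Ben wins.

Ben wins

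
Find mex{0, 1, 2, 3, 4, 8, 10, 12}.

The values 0, 1, 2, 3, 4 are all present; 5 is the first non-negative integer missing from the set.

5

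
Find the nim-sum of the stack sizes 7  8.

15

Compute the nim-sum pairwise:
7 XOR 8 = 15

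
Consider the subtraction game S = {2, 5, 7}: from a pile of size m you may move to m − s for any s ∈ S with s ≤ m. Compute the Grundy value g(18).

Build the Grundy sequence with g(k) = mex{g(k−s) : s ∈ {2, 5, 7}, s ≤ k}:
k:     0  1  2  3  4  5  6  7  8  9 10 11 12 13 14 15 16 17 18
g(k):  0  0  1  1  0  2  1  3  2  2  0  3  1  0  0  1  1  2  2
So g(18) = 2.

2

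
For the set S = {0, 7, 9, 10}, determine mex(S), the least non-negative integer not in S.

1

0 is in the set but 1 is not, so the mex is 1.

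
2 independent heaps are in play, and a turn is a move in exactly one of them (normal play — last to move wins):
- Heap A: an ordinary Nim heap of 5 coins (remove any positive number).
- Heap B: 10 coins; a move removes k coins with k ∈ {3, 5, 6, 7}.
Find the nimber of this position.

Heap A is a plain Nim heap of size 5, so its Grundy value is 5.
Build the Grundy sequence for heap B with g(k) = mex{g(k−s) : s ∈ {3, 5, 6, 7}, s ≤ k}:
k:     0  1  2  3  4  5  6  7  8  9 10
g(k):  0  0  0  1  1  1  2  2  2  3  0
So g(10) = 0.
The value of a disjunctive sum is the nim-sum of the parts.
Combined value = 5 XOR 0 = 5.

5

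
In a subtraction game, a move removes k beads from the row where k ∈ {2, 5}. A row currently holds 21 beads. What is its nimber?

0

Compute g(0), g(1), … for moves {2, 5}:
k:     0  1  2  3  4  5  6  7  8  9 10 11 12 13 14 15 16 17 18 19 20 21
g(k):  0  0  1  1  0  2  1  0  0  1  1  0  2  1  0  0  1  1  0  2  1  0
So g(21) = 0.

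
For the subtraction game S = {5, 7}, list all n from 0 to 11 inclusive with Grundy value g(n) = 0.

0, 1, 2, 3, 4

Grundy values for subtraction set {5, 7}:
g(0) = mex{} = 0
g(1) = mex{} = 0
g(2) = mex{} = 0
g(3) = mex{} = 0
g(4) = mex{} = 0
g(5) = mex{0} = 1
g(6) = mex{0} = 1
g(7) = mex{0} = 1
g(8) = mex{0} = 1
g(9) = mex{0} = 1
g(10) = mex{0,1} = 2
g(11) = mex{0,1} = 2
The P-positions (g = 0) in 0..11 are 0, 1, 2, 3, 4.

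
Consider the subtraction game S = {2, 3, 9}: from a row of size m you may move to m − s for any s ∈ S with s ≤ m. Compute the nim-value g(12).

Compute g(0), g(1), … for moves {2, 3, 9}:
k:     0  1  2  3  4  5  6  7  8  9 10 11 12
g(k):  0  0  1  1  2  0  0  1  1  2  2  0  0
So g(12) = 0.

0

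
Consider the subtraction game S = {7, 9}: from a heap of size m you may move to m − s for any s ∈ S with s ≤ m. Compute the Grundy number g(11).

1

Build the Grundy sequence with g(k) = mex{g(k−s) : s ∈ {7, 9}, s ≤ k}:
k:     0  1  2  3  4  5  6  7  8  9 10 11
g(k):  0  0  0  0  0  0  0  1  1  1  1  1
So g(11) = 1.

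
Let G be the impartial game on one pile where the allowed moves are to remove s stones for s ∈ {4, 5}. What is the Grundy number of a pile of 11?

Compute g(0), g(1), … for moves {4, 5}:
g(0) = mex{} = 0
g(1) = mex{} = 0
g(2) = mex{} = 0
g(3) = mex{} = 0
g(4) = mex{0} = 1
g(5) = mex{0} = 1
g(6) = mex{0} = 1
g(7) = mex{0} = 1
g(8) = mex{0,1} = 2
g(9) = mex{1} = 0
g(10) = mex{1} = 0
g(11) = mex{1} = 0
So g(11) = 0.

0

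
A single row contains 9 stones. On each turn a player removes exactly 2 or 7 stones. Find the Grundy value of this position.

0

Build the Grundy sequence with g(k) = mex{g(k−s) : s ∈ {2, 7}, s ≤ k}:
k:     0  1  2  3  4  5  6  7  8  9
g(k):  0  0  1  1  0  0  1  1  2  0
So g(9) = 0.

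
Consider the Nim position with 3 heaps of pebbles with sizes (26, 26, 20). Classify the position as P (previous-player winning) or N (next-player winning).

Nim-sum: 26 XOR 26 XOR 20 = 20.
The nim-sum is 20 ≠ 0, so this is an N-position: the player to move can win.

N-position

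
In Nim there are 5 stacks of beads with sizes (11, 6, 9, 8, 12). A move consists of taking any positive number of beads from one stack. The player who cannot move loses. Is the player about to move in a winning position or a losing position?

Compute the nim-sum pairwise:
11 XOR 6 = 13
13 XOR 9 = 4
4 XOR 8 = 12
12 XOR 12 = 0
The nim-sum is 0, so this is a P-position: the player to move is in a losing position under optimal play.

Losing position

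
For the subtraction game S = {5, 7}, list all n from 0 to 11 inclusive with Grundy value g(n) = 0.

Build the Grundy sequence with g(k) = mex{g(k−s) : s ∈ {5, 7}, s ≤ k}:
k:     0  1  2  3  4  5  6  7  8  9 10 11
g(k):  0  0  0  0  0  1  1  1  1  1  2  2
The P-positions (g = 0) in 0..11 are 0, 1, 2, 3, 4.

0, 1, 2, 3, 4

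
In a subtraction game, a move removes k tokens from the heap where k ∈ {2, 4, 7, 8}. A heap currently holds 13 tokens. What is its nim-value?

1

Compute g(0), g(1), … for moves {2, 4, 7, 8}:
k:     0  1  2  3  4  5  6  7  8  9 10 11 12 13
g(k):  0  0  1  1  2  2  0  3  1  4  2  0  0  1
So g(13) = 1.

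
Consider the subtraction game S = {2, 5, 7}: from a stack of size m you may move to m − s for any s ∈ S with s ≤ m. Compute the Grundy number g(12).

Build the Grundy sequence with g(k) = mex{g(k−s) : s ∈ {2, 5, 7}, s ≤ k}:
g(0) = mex{} = 0
g(1) = mex{} = 0
g(2) = mex{0} = 1
g(3) = mex{0} = 1
g(4) = mex{1} = 0
g(5) = mex{0,1} = 2
g(6) = mex{0} = 1
g(7) = mex{0,1,2} = 3
g(8) = mex{0,1} = 2
g(9) = mex{0,1,3} = 2
g(10) = mex{1,2} = 0
g(11) = mex{0,1,2} = 3
g(12) = mex{0,2,3} = 1
So g(12) = 1.

1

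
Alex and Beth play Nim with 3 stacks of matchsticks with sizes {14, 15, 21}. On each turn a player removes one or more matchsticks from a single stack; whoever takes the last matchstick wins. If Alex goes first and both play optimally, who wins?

Bitwise XOR of the heap sizes:
  01110  (14)
  01111  (15)
  10101  (21)
  -----
  10100  (20)
The nim-sum is 20 ≠ 0, so this is an N-position: the player to move can win; Alex has a winning move.

Alex wins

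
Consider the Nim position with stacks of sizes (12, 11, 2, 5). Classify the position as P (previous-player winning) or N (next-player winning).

Nim-sum: 12 XOR 11 XOR 2 XOR 5 = 0.
The nim-sum is 0, so this is a P-position: the player to move is in a losing position under optimal play.

P-position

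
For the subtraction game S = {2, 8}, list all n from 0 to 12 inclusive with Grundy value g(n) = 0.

Build the Grundy sequence with g(k) = mex{g(k−s) : s ∈ {2, 8}, s ≤ k}:
k:     0  1  2  3  4  5  6  7  8  9 10 11 12
g(k):  0  0  1  1  0  0  1  1  2  2  0  0  1
The P-positions (g = 0) in 0..12 are 0, 1, 4, 5, 10, 11.

0, 1, 4, 5, 10, 11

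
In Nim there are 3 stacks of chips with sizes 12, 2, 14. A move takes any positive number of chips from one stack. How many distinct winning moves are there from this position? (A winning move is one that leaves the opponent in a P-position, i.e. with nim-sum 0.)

Write each in binary and XOR column by column:
  1100  (12)
  0010  (2)
  1110  (14)
  ----
  0000  (0)
The nim-sum is already 0, so every move leaves a nonzero nim-sum — there are no winning moves.

0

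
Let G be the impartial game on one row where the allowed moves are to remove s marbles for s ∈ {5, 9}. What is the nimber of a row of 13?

2

Grundy values for subtraction set {5, 9}:
k:     0  1  2  3  4  5  6  7  8  9 10 11 12 13
g(k):  0  0  0  0  0  1  1  1  1  1  2  2  2  2
So g(13) = 2.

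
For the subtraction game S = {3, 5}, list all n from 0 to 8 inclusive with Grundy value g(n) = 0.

0, 1, 2, 8

Build the Grundy sequence with g(k) = mex{g(k−s) : s ∈ {3, 5}, s ≤ k}:
k:     0  1  2  3  4  5  6  7  8
g(k):  0  0  0  1  1  1  2  2  0
The P-positions (g = 0) in 0..8 are 0, 1, 2, 8.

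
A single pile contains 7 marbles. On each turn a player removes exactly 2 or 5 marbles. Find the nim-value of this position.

Compute g(0), g(1), … for moves {2, 5}:
k:     0  1  2  3  4  5  6  7
g(k):  0  0  1  1  0  2  1  0
So g(7) = 0.

0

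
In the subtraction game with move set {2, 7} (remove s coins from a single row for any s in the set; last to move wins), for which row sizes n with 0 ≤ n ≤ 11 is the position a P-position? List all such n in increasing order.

0, 1, 4, 5, 9, 10

Build the Grundy sequence with g(k) = mex{g(k−s) : s ∈ {2, 7}, s ≤ k}:
g(0) = mex{} = 0
g(1) = mex{} = 0
g(2) = mex{0} = 1
g(3) = mex{0} = 1
g(4) = mex{1} = 0
g(5) = mex{1} = 0
g(6) = mex{0} = 1
g(7) = mex{0} = 1
g(8) = mex{0,1} = 2
g(9) = mex{1} = 0
g(10) = mex{1,2} = 0
g(11) = mex{0} = 1
The P-positions (g = 0) in 0..11 are 0, 1, 4, 5, 9, 10.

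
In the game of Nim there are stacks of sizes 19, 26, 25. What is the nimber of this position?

Compute the nim-sum pairwise:
19 ^ 26 = 9
9 ^ 25 = 16

16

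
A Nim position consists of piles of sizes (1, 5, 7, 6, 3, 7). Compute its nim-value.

1

Compute the nim-sum pairwise:
1 ^ 5 = 4
4 ^ 7 = 3
3 ^ 6 = 5
5 ^ 3 = 6
6 ^ 7 = 1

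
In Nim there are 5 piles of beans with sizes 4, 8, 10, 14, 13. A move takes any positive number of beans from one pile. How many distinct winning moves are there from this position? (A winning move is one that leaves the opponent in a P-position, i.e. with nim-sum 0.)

3

Compute the nim-sum pairwise:
4 ^ 8 = 12
12 ^ 10 = 6
6 ^ 14 = 8
8 ^ 13 = 5
The overall nim-sum is X = 5. A pile of size p has a winning move iff p XOR X < p (reduce it to p XOR X).
  4: 4 XOR 5 = 1 < 4 — winning move (to 1).
  8: 8 XOR 5 = 13 ≥ 8 — no move.
  10: 10 XOR 5 = 15 ≥ 10 — no move.
  14: 14 XOR 5 = 11 < 14 — winning move (to 11).
  13: 13 XOR 5 = 8 < 13 — winning move (to 8).
That gives 3 winning moves.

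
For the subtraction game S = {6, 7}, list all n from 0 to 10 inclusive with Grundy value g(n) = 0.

0, 1, 2, 3, 4, 5

Compute g(0), g(1), … for moves {6, 7}:
g(0) = mex{} = 0
g(1) = mex{} = 0
g(2) = mex{} = 0
g(3) = mex{} = 0
g(4) = mex{} = 0
g(5) = mex{} = 0
g(6) = mex{0} = 1
g(7) = mex{0} = 1
g(8) = mex{0} = 1
g(9) = mex{0} = 1
g(10) = mex{0} = 1
The P-positions (g = 0) in 0..10 are 0, 1, 2, 3, 4, 5.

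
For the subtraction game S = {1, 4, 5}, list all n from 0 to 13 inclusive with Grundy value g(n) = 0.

0, 2, 8, 10

Compute g(0), g(1), … for moves {1, 4, 5}:
g(0) = mex{} = 0
g(1) = mex{0} = 1
g(2) = mex{1} = 0
g(3) = mex{0} = 1
g(4) = mex{0,1} = 2
g(5) = mex{0,1,2} = 3
g(6) = mex{0,1,3} = 2
g(7) = mex{0,1,2} = 3
g(8) = mex{1,2,3} = 0
g(9) = mex{0,2,3} = 1
g(10) = mex{1,2,3} = 0
g(11) = mex{0,2,3} = 1
g(12) = mex{0,1,3} = 2
g(13) = mex{0,1,2} = 3
The P-positions (g = 0) in 0..13 are 0, 2, 8, 10.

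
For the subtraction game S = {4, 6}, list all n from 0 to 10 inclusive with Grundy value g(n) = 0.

Compute g(0), g(1), … for moves {4, 6}:
g(0) = mex{} = 0
g(1) = mex{} = 0
g(2) = mex{} = 0
g(3) = mex{} = 0
g(4) = mex{0} = 1
g(5) = mex{0} = 1
g(6) = mex{0} = 1
g(7) = mex{0} = 1
g(8) = mex{0,1} = 2
g(9) = mex{0,1} = 2
g(10) = mex{1} = 0
The P-positions (g = 0) in 0..10 are 0, 1, 2, 3, 10.

0, 1, 2, 3, 10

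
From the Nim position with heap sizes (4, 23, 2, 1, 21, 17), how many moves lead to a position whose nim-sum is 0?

3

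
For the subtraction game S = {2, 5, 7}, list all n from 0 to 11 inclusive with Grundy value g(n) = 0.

Grundy values for subtraction set {2, 5, 7}:
g(0) = mex{} = 0
g(1) = mex{} = 0
g(2) = mex{0} = 1
g(3) = mex{0} = 1
g(4) = mex{1} = 0
g(5) = mex{0,1} = 2
g(6) = mex{0} = 1
g(7) = mex{0,1,2} = 3
g(8) = mex{0,1} = 2
g(9) = mex{0,1,3} = 2
g(10) = mex{1,2} = 0
g(11) = mex{0,1,2} = 3
The P-positions (g = 0) in 0..11 are 0, 1, 4, 10.

0, 1, 4, 10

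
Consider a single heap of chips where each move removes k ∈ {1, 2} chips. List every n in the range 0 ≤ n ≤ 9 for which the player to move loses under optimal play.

0, 3, 6, 9

Compute g(0), g(1), … for moves {1, 2}:
g(0) = mex{} = 0
g(1) = mex{0} = 1
g(2) = mex{0,1} = 2
g(3) = mex{1,2} = 0
g(4) = mex{0,2} = 1
g(5) = mex{0,1} = 2
g(6) = mex{1,2} = 0
g(7) = mex{0,2} = 1
g(8) = mex{0,1} = 2
g(9) = mex{1,2} = 0
The P-positions (g = 0) in 0..9 are 0, 3, 6, 9.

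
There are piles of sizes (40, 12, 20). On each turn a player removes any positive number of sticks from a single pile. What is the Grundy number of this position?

48

Nim-sum: 40 XOR 12 XOR 20 = 48.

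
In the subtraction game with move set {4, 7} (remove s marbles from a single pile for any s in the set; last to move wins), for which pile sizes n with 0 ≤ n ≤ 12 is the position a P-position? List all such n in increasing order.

0, 1, 2, 3, 11, 12

Grundy values for subtraction set {4, 7}:
k:     0  1  2  3  4  5  6  7  8  9 10 11 12
g(k):  0  0  0  0  1  1  1  1  2  2  2  0  0
The P-positions (g = 0) in 0..12 are 0, 1, 2, 3, 11, 12.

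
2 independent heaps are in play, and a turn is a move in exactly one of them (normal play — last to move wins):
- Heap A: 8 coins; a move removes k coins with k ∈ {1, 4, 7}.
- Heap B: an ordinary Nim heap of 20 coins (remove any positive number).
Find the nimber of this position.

Grundy values for heap A (subtraction set {1, 4, 7}):
k:     0  1  2  3  4  5  6  7  8
g(k):  0  1  0  1  2  0  1  2  0
So g(8) = 0.
Heap B is a plain Nim heap of size 20, so its Grundy value is 20.
The value of a disjunctive sum is the nim-sum of the parts.
Combined value = 0 XOR 20 = 20.

20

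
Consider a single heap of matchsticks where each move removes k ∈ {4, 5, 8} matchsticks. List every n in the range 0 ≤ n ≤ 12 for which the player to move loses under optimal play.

Build the Grundy sequence with g(k) = mex{g(k−s) : s ∈ {4, 5, 8}, s ≤ k}:
g(0) = mex{} = 0
g(1) = mex{} = 0
g(2) = mex{} = 0
g(3) = mex{} = 0
g(4) = mex{0} = 1
g(5) = mex{0} = 1
g(6) = mex{0} = 1
g(7) = mex{0} = 1
g(8) = mex{0,1} = 2
g(9) = mex{0,1} = 2
g(10) = mex{0,1} = 2
g(11) = mex{0,1} = 2
g(12) = mex{1,2} = 0
The P-positions (g = 0) in 0..12 are 0, 1, 2, 3, 12.

0, 1, 2, 3, 12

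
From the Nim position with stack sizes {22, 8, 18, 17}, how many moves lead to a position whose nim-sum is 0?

3

Compute the nim-sum pairwise:
22 XOR 8 = 30
30 XOR 18 = 12
12 XOR 17 = 29
The overall nim-sum is X = 29. A stack of size p has a winning move iff p XOR X < p (reduce it to p XOR X).
  22: 22 XOR 29 = 11 < 22 — winning move (to 11).
  8: 8 XOR 29 = 21 ≥ 8 — no move.
  18: 18 XOR 29 = 15 < 18 — winning move (to 15).
  17: 17 XOR 29 = 12 < 17 — winning move (to 12).
That gives 3 winning moves.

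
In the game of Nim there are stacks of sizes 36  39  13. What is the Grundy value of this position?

Nim-sum: 36 XOR 39 XOR 13 = 14.

14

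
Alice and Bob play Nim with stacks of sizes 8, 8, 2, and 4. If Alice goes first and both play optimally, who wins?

Bitwise XOR of the heap sizes:
  1000  (8)
  1000  (8)
  0010  (2)
  0100  (4)
  ----
  0110  (6)
The nim-sum is 6 ≠ 0, so this is an N-position: the player to move can win; Alice has a winning move.

Alice wins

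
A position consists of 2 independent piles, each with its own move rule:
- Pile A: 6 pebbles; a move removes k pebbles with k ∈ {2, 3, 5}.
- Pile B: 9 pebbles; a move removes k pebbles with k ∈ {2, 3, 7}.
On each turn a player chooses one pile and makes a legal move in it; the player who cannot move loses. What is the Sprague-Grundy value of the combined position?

1

For pile A, compute g(0), g(1), … with moves {2, 3, 5}:
k:     0  1  2  3  4  5  6
g(k):  0  0  1  1  2  2  3
So g(6) = 3.
For pile B, compute g(0), g(1), … with moves {2, 3, 7}:
g(0) = mex{} = 0
g(1) = mex{} = 0
g(2) = mex{0} = 1
g(3) = mex{0} = 1
g(4) = mex{0,1} = 2
g(5) = mex{1} = 0
g(6) = mex{1,2} = 0
g(7) = mex{0,2} = 1
g(8) = mex{0} = 1
g(9) = mex{0,1} = 2
So g(9) = 2.
The value of a disjunctive sum is the nim-sum of the parts.
Combined value = 3 ⊕ 2 = 1.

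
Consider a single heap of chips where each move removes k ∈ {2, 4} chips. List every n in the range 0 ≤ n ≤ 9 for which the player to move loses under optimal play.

0, 1, 6, 7

Compute g(0), g(1), … for moves {2, 4}:
k:     0  1  2  3  4  5  6  7  8  9
g(k):  0  0  1  1  2  2  0  0  1  1
The P-positions (g = 0) in 0..9 are 0, 1, 6, 7.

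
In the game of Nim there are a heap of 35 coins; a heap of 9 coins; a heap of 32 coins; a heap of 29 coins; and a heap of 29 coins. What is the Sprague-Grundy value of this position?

10

Write each in binary and XOR column by column:
  100011  (35)
  001001  (9)
  100000  (32)
  011101  (29)
  011101  (29)
  ------
  001010  (10)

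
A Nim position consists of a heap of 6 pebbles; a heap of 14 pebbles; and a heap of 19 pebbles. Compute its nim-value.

27

Bitwise XOR of the heap sizes:
  00110  (6)
  01110  (14)
  10011  (19)
  -----
  11011  (27)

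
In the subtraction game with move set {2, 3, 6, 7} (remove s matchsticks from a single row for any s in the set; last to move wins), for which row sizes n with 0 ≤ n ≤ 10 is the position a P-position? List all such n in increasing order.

0, 1, 5, 9, 10

Compute g(0), g(1), … for moves {2, 3, 6, 7}:
g(0) = mex{} = 0
g(1) = mex{} = 0
g(2) = mex{0} = 1
g(3) = mex{0} = 1
g(4) = mex{0,1} = 2
g(5) = mex{1} = 0
g(6) = mex{0,1,2} = 3
g(7) = mex{0,2} = 1
g(8) = mex{0,1,3} = 2
g(9) = mex{1,3} = 0
g(10) = mex{1,2} = 0
The P-positions (g = 0) in 0..10 are 0, 1, 5, 9, 10.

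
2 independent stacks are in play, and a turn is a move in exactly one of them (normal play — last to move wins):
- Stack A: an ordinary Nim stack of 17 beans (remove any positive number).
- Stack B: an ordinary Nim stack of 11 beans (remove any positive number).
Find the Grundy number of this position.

Stack A is a plain Nim stack of size 17, so its Grundy value is 17.
Stack B is a plain Nim stack of size 11, so its Grundy value is 11.
The value of a disjunctive sum is the nim-sum of the parts.
Combined value = 17 XOR 11 = 26.

26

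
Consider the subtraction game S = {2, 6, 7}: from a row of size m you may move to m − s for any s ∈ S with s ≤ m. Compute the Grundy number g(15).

1

Build the Grundy sequence with g(k) = mex{g(k−s) : s ∈ {2, 6, 7}, s ≤ k}:
k:     0  1  2  3  4  5  6  7  8  9 10 11 12 13 14 15
g(k):  0  0  1  1  0  0  1  1  2  0  3  1  2  0  0  1
So g(15) = 1.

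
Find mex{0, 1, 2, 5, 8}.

The values 0, 1, 2 are all present; 3 is the first non-negative integer missing from the set.

3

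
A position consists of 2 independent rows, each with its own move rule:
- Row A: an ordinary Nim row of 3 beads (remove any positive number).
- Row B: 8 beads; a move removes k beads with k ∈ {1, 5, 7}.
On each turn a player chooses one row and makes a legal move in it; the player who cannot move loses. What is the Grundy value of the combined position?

Row A is a plain Nim row of size 3, so its Grundy value is 3.
Grundy values for row B (subtraction set {1, 5, 7}):
g(0) = mex{} = 0
g(1) = mex{0} = 1
g(2) = mex{1} = 0
g(3) = mex{0} = 1
g(4) = mex{1} = 0
g(5) = mex{0} = 1
g(6) = mex{1} = 0
g(7) = mex{0} = 1
g(8) = mex{1} = 0
So g(8) = 0.
The value of a disjunctive sum is the nim-sum of the parts.
Combined value = 3 XOR 0 = 3.

3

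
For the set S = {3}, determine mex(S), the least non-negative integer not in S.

0 is not in the set, so the mex is 0.

0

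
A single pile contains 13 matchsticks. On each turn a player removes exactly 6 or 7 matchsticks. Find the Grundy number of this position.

0

Grundy values for subtraction set {6, 7}:
g(0) = mex{} = 0
g(1) = mex{} = 0
g(2) = mex{} = 0
g(3) = mex{} = 0
g(4) = mex{} = 0
g(5) = mex{} = 0
g(6) = mex{0} = 1
g(7) = mex{0} = 1
g(8) = mex{0} = 1
g(9) = mex{0} = 1
g(10) = mex{0} = 1
g(11) = mex{0} = 1
g(12) = mex{0,1} = 2
g(13) = mex{1} = 0
So g(13) = 0.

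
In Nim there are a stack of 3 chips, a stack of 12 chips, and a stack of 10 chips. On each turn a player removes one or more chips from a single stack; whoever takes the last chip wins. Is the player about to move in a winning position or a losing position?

Winning position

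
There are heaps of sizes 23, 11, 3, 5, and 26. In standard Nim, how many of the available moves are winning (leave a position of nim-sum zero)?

Compute the nim-sum pairwise:
23 ^ 11 = 28
28 ^ 3 = 31
31 ^ 5 = 26
26 ^ 26 = 0
The nim-sum is already 0, so every move leaves a nonzero nim-sum — there are no winning moves.

0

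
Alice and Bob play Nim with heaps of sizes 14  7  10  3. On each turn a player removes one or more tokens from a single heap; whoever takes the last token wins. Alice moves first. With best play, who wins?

Bob wins

Nim-sum: 14 ⊕ 7 ⊕ 10 ⊕ 3 = 0.
The nim-sum is 0, so this is a P-position: the player to move is in a losing position under optimal play; Alice is about to move from it and so loses — Bob wins.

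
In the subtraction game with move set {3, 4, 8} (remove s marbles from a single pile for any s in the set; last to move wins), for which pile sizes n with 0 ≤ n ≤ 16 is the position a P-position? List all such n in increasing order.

0, 1, 2, 7, 12, 13, 14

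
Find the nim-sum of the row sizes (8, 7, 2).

13

In binary:
  1000  (8)
  0111  (7)
  0010  (2)
  ----
  1101  (13)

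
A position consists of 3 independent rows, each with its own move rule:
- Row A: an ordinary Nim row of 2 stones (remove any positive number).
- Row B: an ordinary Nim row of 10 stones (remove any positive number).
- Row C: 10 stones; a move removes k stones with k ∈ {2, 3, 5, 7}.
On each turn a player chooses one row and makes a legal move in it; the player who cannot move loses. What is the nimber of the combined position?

Row A is a plain Nim row of size 2, so its Grundy value is 2.
Row B is a plain Nim row of size 10, so its Grundy value is 10.
Build the Grundy sequence for row C with g(k) = mex{g(k−s) : s ∈ {2, 3, 5, 7}, s ≤ k}:
g(0) = mex{} = 0
g(1) = mex{} = 0
g(2) = mex{0} = 1
g(3) = mex{0} = 1
g(4) = mex{0,1} = 2
g(5) = mex{0,1} = 2
g(6) = mex{0,1,2} = 3
g(7) = mex{0,1,2} = 3
g(8) = mex{0,1,2,3} = 4
g(9) = mex{1,2,3} = 0
g(10) = mex{1,2,3,4} = 0
So g(10) = 0.
The value of a disjunctive sum is the nim-sum of the parts.
Combined value = 2 ⊕ 10 ⊕ 0 = 8.

8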